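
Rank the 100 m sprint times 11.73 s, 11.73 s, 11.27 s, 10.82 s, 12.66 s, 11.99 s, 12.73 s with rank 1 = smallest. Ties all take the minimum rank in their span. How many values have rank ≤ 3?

4

Sorted (ascending): 10.82, 11.27, 11.73, 11.73, 11.99, 12.66, 12.73
The 2 values of 11.73 occupy positions 3–4 → each gets rank 3.
Ranks ≤ 3: {1, 2, 3, 3} → 4 values.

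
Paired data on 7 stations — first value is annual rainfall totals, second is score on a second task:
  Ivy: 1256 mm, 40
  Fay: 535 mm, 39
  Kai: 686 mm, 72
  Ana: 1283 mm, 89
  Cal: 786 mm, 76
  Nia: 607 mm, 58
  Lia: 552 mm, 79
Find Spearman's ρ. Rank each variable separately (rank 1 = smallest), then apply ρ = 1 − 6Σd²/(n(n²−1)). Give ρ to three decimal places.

0.429

Ranks of variable 1: 6, 1, 4, 7, 5, 3, 2
Ranks of variable 2: 2, 1, 4, 7, 5, 3, 6
d = r₁ − r₂: 4, 0, 0, 0, 0, 0, -4
d²: 16, 0, 0, 0, 0, 0, 16; Σd² = 32
ρ = 1 − 6·32/(7·48) = 1 − 192/336 = 0.429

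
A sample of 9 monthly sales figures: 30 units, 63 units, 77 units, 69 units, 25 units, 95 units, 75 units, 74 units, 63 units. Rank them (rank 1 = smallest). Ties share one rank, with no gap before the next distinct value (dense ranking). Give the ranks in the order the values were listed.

2, 3, 7, 4, 1, 8, 6, 5, 3

Sorted (ascending): 25, 30, 63, 63, 69, 74, 75, 77, 95
The 2 values of 63 share dense rank 3.
Remaining distinct values take the next consecutive integers.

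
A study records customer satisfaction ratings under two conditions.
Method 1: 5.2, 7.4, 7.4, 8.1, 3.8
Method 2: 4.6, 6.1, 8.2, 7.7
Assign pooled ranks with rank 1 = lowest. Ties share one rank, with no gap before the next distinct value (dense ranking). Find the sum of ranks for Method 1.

Sorted (ascending): 3.8, 4.6, 5.2, 6.1, 7.4, 7.4, 7.7, 8.1, 8.2
The 2 values of 7.4 share dense rank 5.
Remaining distinct values take the next consecutive integers.
Method 1 values → pooled ranks: 5.2→3, 7.4→5, 7.4→5, 8.1→7, 3.8→1
Rank sum = 3 + 5 + 5 + 7 + 1 = 21

21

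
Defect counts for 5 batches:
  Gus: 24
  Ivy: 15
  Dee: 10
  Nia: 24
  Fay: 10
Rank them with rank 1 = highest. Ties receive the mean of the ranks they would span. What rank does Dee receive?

Sorted (descending): 24, 24, 15, 10, 10
The 2 values of 24 occupy positions 1–2 → average rank (1+2)/2 = 1.5.
The 2 values of 10 occupy positions 4–5 → average rank (4+5)/2 = 4.5.
Dee has value 10 → rank 4.5.

4.5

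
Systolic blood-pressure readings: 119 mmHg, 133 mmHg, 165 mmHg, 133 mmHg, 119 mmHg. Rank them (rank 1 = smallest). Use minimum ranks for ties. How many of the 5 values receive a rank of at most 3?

Sorted (ascending): 119, 119, 133, 133, 165
The 2 values of 119 occupy positions 1–2 → each gets rank 1.
The 2 values of 133 occupy positions 3–4 → each gets rank 3.
Ranks ≤ 3: {1, 1, 3, 3} → 4 values.

4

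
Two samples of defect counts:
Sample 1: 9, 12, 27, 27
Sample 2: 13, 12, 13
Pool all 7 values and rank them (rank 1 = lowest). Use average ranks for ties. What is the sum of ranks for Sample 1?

Sorted (ascending): 9, 12, 12, 13, 13, 27, 27
The 2 values of 12 occupy positions 2–3 → average rank (2+3)/2 = 2.5.
The 2 values of 13 occupy positions 4–5 → average rank (4+5)/2 = 4.5.
The 2 values of 27 occupy positions 6–7 → average rank (6+7)/2 = 6.5.
Sample 1 values → pooled ranks: 9→1, 12→2.5, 27→6.5, 27→6.5
Rank sum = 1 + 2.5 + 6.5 + 6.5 = 16.5

16.5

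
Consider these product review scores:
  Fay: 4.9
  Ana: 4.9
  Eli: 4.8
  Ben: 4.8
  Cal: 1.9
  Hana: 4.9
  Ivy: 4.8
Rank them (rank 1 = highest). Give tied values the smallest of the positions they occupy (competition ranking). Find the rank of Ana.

1

Sorted (descending): 4.9, 4.9, 4.9, 4.8, 4.8, 4.8, 1.9
The 3 values of 4.9 occupy positions 1–3 → each gets rank 1.
The 3 values of 4.8 occupy positions 4–6 → each gets rank 4.
Ana has value 4.9 → rank 1.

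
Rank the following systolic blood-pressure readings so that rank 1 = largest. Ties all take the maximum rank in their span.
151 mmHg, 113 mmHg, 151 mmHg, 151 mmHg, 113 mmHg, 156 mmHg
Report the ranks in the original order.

4, 6, 4, 4, 6, 1

Sorted (descending): 156, 151, 151, 151, 113, 113
The 3 values of 151 occupy positions 2–4 → each gets rank 4.
The 2 values of 113 occupy positions 5–6 → each gets rank 6.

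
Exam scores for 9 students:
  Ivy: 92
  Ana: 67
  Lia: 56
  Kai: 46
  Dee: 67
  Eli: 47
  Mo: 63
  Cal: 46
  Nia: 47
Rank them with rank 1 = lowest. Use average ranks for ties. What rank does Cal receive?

Sorted (ascending): 46, 46, 47, 47, 56, 63, 67, 67, 92
The 2 values of 46 occupy positions 1–2 → average rank (1+2)/2 = 1.5.
The 2 values of 47 occupy positions 3–4 → average rank (3+4)/2 = 3.5.
The 2 values of 67 occupy positions 7–8 → average rank (7+8)/2 = 7.5.
Cal has value 46 → rank 1.5.

1.5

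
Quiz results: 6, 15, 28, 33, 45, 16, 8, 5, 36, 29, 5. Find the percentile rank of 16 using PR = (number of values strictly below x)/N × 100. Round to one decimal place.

N = 11.
Strictly below 16: 5. Equal to 16: 1.
PR = 5/11 × 100 = 45.5

45.5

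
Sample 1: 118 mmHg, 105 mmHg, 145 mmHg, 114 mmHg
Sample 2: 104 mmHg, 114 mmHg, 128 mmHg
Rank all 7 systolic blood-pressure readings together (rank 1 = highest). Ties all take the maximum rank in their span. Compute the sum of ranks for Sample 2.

14

Sorted (descending): 145, 128, 118, 114, 114, 105, 104
The 2 values of 114 occupy positions 4–5 → each gets rank 5.
Sample 2 values → pooled ranks: 104→7, 114→5, 128→2
Rank sum = 7 + 5 + 2 = 14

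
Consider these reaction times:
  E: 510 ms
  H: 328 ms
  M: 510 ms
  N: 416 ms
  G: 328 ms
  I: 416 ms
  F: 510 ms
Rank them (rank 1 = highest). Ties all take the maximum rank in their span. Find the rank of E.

Sorted (descending): 510, 510, 510, 416, 416, 328, 328
The 3 values of 510 occupy positions 1–3 → each gets rank 3.
The 2 values of 416 occupy positions 4–5 → each gets rank 5.
The 2 values of 328 occupy positions 6–7 → each gets rank 7.
E has value 510 ms → rank 3.

3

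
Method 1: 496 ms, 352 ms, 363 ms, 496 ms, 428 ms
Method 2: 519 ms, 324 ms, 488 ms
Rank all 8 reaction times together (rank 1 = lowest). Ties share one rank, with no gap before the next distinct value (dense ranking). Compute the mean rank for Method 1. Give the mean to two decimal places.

Sorted (ascending): 324, 352, 363, 428, 488, 496, 496, 519
The 2 values of 496 share dense rank 6.
Remaining distinct values take the next consecutive integers.
Method 1 values → pooled ranks: 496→6, 352→2, 363→3, 496→6, 428→4
Mean rank = (6 + 2 + 3 + 6 + 4) / 5 = 4.20

4.20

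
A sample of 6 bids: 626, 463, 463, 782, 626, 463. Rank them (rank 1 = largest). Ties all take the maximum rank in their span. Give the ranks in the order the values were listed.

Sorted (descending): 782, 626, 626, 463, 463, 463
The 2 values of 626 occupy positions 2–3 → each gets rank 3.
The 3 values of 463 occupy positions 4–6 → each gets rank 6.

3, 6, 6, 1, 3, 6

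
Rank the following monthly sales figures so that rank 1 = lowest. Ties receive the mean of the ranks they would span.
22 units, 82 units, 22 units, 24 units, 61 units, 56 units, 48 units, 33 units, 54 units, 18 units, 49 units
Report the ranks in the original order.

2.5, 11, 2.5, 4, 10, 9, 6, 5, 8, 1, 7

Sorted (ascending): 18, 22, 22, 24, 33, 48, 49, 54, 56, 61, 82
The 2 values of 22 occupy positions 2–3 → average rank (2+3)/2 = 2.5.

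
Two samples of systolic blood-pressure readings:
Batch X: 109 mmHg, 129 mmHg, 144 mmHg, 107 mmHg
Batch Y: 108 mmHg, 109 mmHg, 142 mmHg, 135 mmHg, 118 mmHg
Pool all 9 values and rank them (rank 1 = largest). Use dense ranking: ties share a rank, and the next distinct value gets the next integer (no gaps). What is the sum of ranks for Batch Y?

Sorted (descending): 144, 142, 135, 129, 118, 109, 109, 108, 107
The 2 values of 109 share dense rank 6.
Remaining distinct values take the next consecutive integers.
Batch Y values → pooled ranks: 108→7, 109→6, 142→2, 135→3, 118→5
Rank sum = 7 + 6 + 2 + 3 + 5 = 23

23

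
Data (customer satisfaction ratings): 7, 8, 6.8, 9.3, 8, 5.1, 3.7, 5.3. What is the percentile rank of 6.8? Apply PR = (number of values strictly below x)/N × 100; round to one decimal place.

37.5

N = 8.
Strictly below 6.8: 3. Equal to 6.8: 1.
PR = 3/8 × 100 = 37.5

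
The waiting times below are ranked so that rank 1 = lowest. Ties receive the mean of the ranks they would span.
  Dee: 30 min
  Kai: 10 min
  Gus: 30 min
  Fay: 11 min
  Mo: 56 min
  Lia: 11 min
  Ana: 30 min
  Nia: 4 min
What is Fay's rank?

3.5

Sorted (ascending): 4, 10, 11, 11, 30, 30, 30, 56
The 2 values of 11 occupy positions 3–4 → average rank (3+4)/2 = 3.5.
The 3 values of 30 occupy positions 5–7 → average rank 6.
Fay has value 11 min → rank 3.5.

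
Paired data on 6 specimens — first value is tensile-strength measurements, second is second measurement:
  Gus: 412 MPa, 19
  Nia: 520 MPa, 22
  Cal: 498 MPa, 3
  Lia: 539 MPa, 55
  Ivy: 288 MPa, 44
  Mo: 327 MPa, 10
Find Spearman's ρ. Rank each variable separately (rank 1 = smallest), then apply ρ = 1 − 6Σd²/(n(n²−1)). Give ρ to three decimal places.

Ranks of variable 1: 3, 5, 4, 6, 1, 2
Ranks of variable 2: 3, 4, 1, 6, 5, 2
d = r₁ − r₂: 0, 1, 3, 0, -4, 0
d²: 0, 1, 9, 0, 16, 0; Σd² = 26
ρ = 1 − 6·26/(6·35) = 1 − 156/210 = 0.257

0.257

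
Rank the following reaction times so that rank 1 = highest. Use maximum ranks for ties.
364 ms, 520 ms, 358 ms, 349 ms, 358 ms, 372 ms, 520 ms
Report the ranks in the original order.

Sorted (descending): 520, 520, 372, 364, 358, 358, 349
The 2 values of 520 occupy positions 1–2 → each gets rank 2.
The 2 values of 358 occupy positions 5–6 → each gets rank 6.

4, 2, 6, 7, 6, 3, 2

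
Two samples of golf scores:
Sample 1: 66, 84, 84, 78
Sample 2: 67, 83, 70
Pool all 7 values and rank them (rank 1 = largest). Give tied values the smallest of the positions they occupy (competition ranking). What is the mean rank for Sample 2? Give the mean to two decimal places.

Sorted (descending): 84, 84, 83, 78, 70, 67, 66
The 2 values of 84 occupy positions 1–2 → each gets rank 1.
Sample 2 values → pooled ranks: 67→6, 83→3, 70→5
Mean rank = (6 + 3 + 5) / 3 = 4.67

4.67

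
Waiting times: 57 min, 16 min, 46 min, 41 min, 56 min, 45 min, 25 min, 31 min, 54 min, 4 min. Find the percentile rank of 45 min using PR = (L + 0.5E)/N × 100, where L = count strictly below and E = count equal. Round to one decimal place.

55.0

N = 10.
Strictly below 45: 5. Equal to 45: 1.
PR = (5 + 0.5·1)/10 × 100 = 55.0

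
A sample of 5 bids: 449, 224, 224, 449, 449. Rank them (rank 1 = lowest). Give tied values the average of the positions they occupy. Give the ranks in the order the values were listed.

4, 1.5, 1.5, 4, 4

Sorted (ascending): 224, 224, 449, 449, 449
The 2 values of 224 occupy positions 1–2 → average rank (1+2)/2 = 1.5.
The 3 values of 449 occupy positions 3–5 → average rank 4.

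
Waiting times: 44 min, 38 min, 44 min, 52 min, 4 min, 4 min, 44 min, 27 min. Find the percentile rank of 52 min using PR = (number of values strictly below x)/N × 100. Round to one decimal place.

87.5

N = 8.
Strictly below 52: 7. Equal to 52: 1.
PR = 7/8 × 100 = 87.5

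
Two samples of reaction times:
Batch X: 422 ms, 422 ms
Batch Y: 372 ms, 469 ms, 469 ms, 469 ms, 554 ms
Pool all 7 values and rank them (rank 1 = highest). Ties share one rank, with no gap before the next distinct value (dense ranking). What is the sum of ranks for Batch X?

6

Sorted (descending): 554, 469, 469, 469, 422, 422, 372
The 3 values of 469 share dense rank 2.
The 2 values of 422 share dense rank 3.
Remaining distinct values take the next consecutive integers.
Batch X values → pooled ranks: 422→3, 422→3
Rank sum = 3 + 3 = 6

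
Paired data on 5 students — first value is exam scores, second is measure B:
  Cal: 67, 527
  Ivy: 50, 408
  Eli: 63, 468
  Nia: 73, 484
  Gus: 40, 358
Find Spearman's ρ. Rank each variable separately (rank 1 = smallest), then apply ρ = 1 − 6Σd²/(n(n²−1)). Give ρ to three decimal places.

0.900

Ranks of variable 1: 4, 2, 3, 5, 1
Ranks of variable 2: 5, 2, 3, 4, 1
d = r₁ − r₂: -1, 0, 0, 1, 0
d²: 1, 0, 0, 1, 0; Σd² = 2
ρ = 1 − 6·2/(5·24) = 1 − 12/120 = 0.900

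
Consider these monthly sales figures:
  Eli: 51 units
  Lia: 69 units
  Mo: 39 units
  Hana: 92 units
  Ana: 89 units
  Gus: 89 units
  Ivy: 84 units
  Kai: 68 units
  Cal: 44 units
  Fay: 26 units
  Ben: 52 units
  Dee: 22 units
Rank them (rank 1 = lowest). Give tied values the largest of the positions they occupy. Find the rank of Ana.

Sorted (ascending): 22, 26, 39, 44, 51, 52, 68, 69, 84, 89, 89, 92
The 2 values of 89 occupy positions 10–11 → each gets rank 11.
Ana has value 89 units → rank 11.

11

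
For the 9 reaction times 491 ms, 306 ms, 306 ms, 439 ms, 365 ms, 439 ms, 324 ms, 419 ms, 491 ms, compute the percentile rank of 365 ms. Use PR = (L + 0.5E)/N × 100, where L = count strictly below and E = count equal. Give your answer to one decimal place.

38.9

N = 9.
Strictly below 365: 3. Equal to 365: 1.
PR = (3 + 0.5·1)/9 × 100 = 38.9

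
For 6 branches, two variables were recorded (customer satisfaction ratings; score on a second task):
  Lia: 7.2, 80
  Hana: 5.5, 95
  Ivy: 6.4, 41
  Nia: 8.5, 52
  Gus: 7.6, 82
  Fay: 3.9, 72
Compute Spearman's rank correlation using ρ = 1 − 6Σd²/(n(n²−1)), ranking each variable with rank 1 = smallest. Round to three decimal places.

Ranks of variable 1: 4, 2, 3, 6, 5, 1
Ranks of variable 2: 4, 6, 1, 2, 5, 3
d = r₁ − r₂: 0, -4, 2, 4, 0, -2
d²: 0, 16, 4, 16, 0, 4; Σd² = 40
ρ = 1 − 6·40/(6·35) = 1 − 240/210 = -0.143

-0.143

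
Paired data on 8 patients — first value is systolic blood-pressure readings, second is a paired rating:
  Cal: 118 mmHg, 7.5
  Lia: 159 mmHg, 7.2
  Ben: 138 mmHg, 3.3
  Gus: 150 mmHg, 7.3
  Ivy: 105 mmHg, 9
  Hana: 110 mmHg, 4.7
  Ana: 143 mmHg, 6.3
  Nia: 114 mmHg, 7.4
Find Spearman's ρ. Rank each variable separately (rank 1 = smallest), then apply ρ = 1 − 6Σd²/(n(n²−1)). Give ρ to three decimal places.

Ranks of variable 1: 4, 8, 5, 7, 1, 2, 6, 3
Ranks of variable 2: 7, 4, 1, 5, 8, 2, 3, 6
d = r₁ − r₂: -3, 4, 4, 2, -7, 0, 3, -3
d²: 9, 16, 16, 4, 49, 0, 9, 9; Σd² = 112
ρ = 1 − 6·112/(8·63) = 1 − 672/504 = -0.333

-0.333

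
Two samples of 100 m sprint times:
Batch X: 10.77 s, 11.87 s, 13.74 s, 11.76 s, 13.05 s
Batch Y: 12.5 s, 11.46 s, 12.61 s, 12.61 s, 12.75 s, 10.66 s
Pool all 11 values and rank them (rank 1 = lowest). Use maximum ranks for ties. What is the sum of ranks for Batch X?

32

Sorted (ascending): 10.66, 10.77, 11.46, 11.76, 11.87, 12.5, 12.61, 12.61, 12.75, 13.05, 13.74
The 2 values of 12.61 occupy positions 7–8 → each gets rank 8.
Batch X values → pooled ranks: 10.77→2, 11.87→5, 13.74→11, 11.76→4, 13.05→10
Rank sum = 2 + 5 + 11 + 4 + 10 = 32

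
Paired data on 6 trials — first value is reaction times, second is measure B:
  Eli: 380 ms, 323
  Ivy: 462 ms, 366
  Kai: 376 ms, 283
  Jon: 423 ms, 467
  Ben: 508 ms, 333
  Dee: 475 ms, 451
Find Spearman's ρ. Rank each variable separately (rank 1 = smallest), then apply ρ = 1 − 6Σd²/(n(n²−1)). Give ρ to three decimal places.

Ranks of variable 1: 2, 4, 1, 3, 6, 5
Ranks of variable 2: 2, 4, 1, 6, 3, 5
d = r₁ − r₂: 0, 0, 0, -3, 3, 0
d²: 0, 0, 0, 9, 9, 0; Σd² = 18
ρ = 1 − 6·18/(6·35) = 1 − 108/210 = 0.486

0.486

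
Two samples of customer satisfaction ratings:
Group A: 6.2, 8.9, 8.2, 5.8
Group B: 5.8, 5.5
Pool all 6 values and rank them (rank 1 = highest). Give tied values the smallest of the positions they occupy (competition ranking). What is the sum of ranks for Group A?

Sorted (descending): 8.9, 8.2, 6.2, 5.8, 5.8, 5.5
The 2 values of 5.8 occupy positions 4–5 → each gets rank 4.
Group A values → pooled ranks: 6.2→3, 8.9→1, 8.2→2, 5.8→4
Rank sum = 3 + 1 + 2 + 4 = 10

10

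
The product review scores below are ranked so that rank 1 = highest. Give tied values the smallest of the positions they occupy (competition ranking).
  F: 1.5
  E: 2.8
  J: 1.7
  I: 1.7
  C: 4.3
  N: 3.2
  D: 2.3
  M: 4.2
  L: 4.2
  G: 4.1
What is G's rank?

4

Sorted (descending): 4.3, 4.2, 4.2, 4.1, 3.2, 2.8, 2.3, 1.7, 1.7, 1.5
The 2 values of 4.2 occupy positions 2–3 → each gets rank 2.
The 2 values of 1.7 occupy positions 8–9 → each gets rank 8.
G has value 4.1 → rank 4.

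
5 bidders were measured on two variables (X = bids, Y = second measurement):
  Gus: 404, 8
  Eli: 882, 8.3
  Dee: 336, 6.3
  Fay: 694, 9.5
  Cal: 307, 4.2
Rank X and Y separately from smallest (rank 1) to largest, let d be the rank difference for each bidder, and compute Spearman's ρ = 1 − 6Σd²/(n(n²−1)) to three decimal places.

Ranks of variable 1: 3, 5, 2, 4, 1
Ranks of variable 2: 3, 4, 2, 5, 1
d = r₁ − r₂: 0, 1, 0, -1, 0
d²: 0, 1, 0, 1, 0; Σd² = 2
ρ = 1 − 6·2/(5·24) = 1 − 12/120 = 0.900

0.900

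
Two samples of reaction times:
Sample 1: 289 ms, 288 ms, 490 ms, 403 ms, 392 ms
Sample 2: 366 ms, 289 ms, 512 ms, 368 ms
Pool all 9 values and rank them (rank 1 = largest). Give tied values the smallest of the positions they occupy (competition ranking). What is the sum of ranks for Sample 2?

19

Sorted (descending): 512, 490, 403, 392, 368, 366, 289, 289, 288
The 2 values of 289 occupy positions 7–8 → each gets rank 7.
Sample 2 values → pooled ranks: 366→6, 289→7, 512→1, 368→5
Rank sum = 6 + 7 + 1 + 5 = 19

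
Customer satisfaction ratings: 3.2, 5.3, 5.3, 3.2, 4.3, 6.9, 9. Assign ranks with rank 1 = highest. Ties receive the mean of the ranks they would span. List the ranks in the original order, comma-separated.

Sorted (descending): 9, 6.9, 5.3, 5.3, 4.3, 3.2, 3.2
The 2 values of 5.3 occupy positions 3–4 → average rank (3+4)/2 = 3.5.
The 2 values of 3.2 occupy positions 6–7 → average rank (6+7)/2 = 6.5.

6.5, 3.5, 3.5, 6.5, 5, 2, 1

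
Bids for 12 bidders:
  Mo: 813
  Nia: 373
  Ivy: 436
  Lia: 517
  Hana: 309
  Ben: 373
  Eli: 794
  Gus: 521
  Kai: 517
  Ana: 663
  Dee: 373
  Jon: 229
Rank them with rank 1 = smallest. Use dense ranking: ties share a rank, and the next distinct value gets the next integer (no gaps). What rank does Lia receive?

5

Sorted (ascending): 229, 309, 373, 373, 373, 436, 517, 517, 521, 663, 794, 813
The 3 values of 373 share dense rank 3.
The 2 values of 517 share dense rank 5.
Remaining distinct values take the next consecutive integers.
Lia has value 517 → rank 5.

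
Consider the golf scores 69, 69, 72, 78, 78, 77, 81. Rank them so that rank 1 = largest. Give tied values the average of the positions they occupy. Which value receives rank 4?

77

Sorted (descending): 81, 78, 78, 77, 72, 69, 69
The 2 values of 78 occupy positions 2–3 → average rank (2+3)/2 = 2.5.
The 2 values of 69 occupy positions 6–7 → average rank (6+7)/2 = 6.5.
Rank 4 → value 77.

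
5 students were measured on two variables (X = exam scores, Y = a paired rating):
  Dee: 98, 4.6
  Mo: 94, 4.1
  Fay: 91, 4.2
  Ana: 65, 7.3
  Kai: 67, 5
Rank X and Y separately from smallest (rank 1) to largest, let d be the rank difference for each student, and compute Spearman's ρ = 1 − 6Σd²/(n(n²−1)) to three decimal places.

-0.700

Ranks of variable 1: 5, 4, 3, 1, 2
Ranks of variable 2: 3, 1, 2, 5, 4
d = r₁ − r₂: 2, 3, 1, -4, -2
d²: 4, 9, 1, 16, 4; Σd² = 34
ρ = 1 − 6·34/(5·24) = 1 − 204/120 = -0.700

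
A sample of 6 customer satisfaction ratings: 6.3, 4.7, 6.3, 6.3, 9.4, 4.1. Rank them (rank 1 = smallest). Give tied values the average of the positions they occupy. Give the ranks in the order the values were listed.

4, 2, 4, 4, 6, 1

Sorted (ascending): 4.1, 4.7, 6.3, 6.3, 6.3, 9.4
The 3 values of 6.3 occupy positions 3–5 → average rank 4.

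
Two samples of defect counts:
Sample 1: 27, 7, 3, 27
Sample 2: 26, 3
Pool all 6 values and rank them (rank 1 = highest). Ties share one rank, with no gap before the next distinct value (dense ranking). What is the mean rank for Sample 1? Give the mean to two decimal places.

Sorted (descending): 27, 27, 26, 7, 3, 3
The 2 values of 27 share dense rank 1.
The 2 values of 3 share dense rank 4.
Remaining distinct values take the next consecutive integers.
Sample 1 values → pooled ranks: 27→1, 7→3, 3→4, 27→1
Mean rank = (1 + 3 + 4 + 1) / 4 = 2.25

2.25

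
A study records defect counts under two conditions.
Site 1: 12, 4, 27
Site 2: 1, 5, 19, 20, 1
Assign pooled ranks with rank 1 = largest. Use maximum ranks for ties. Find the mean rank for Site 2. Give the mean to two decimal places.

5.20

Sorted (descending): 27, 20, 19, 12, 5, 4, 1, 1
The 2 values of 1 occupy positions 7–8 → each gets rank 8.
Site 2 values → pooled ranks: 1→8, 5→5, 19→3, 20→2, 1→8
Mean rank = (8 + 5 + 3 + 2 + 8) / 5 = 5.20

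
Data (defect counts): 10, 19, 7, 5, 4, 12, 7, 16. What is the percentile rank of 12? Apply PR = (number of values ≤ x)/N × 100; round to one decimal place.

N = 8.
Strictly below 12: 5. Equal to 12: 1.
PR = 6/8 × 100 = 75.0

75.0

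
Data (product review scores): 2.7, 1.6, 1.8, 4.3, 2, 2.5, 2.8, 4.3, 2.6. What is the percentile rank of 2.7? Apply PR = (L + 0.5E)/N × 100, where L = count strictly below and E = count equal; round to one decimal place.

N = 9.
Strictly below 2.7: 5. Equal to 2.7: 1.
PR = (5 + 0.5·1)/9 × 100 = 61.1

61.1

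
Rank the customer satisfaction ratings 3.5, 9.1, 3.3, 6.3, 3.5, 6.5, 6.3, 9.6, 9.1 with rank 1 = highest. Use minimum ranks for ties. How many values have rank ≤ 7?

Sorted (descending): 9.6, 9.1, 9.1, 6.5, 6.3, 6.3, 3.5, 3.5, 3.3
The 2 values of 9.1 occupy positions 2–3 → each gets rank 2.
The 2 values of 6.3 occupy positions 5–6 → each gets rank 5.
The 2 values of 3.5 occupy positions 7–8 → each gets rank 7.
Ranks ≤ 7: {1, 2, 2, 4, 5, 5, 7, 7} → 8 values.

8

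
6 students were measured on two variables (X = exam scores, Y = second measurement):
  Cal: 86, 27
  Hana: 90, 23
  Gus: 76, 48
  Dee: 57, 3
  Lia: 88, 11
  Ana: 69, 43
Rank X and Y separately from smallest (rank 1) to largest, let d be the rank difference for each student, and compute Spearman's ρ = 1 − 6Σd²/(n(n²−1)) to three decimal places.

Ranks of variable 1: 4, 6, 3, 1, 5, 2
Ranks of variable 2: 4, 3, 6, 1, 2, 5
d = r₁ − r₂: 0, 3, -3, 0, 3, -3
d²: 0, 9, 9, 0, 9, 9; Σd² = 36
ρ = 1 − 6·36/(6·35) = 1 − 216/210 = -0.029

-0.029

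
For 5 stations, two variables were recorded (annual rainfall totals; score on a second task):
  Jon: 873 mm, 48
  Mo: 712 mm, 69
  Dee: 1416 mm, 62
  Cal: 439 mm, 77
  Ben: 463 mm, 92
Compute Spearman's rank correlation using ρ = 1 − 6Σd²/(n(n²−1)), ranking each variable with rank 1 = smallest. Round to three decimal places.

-0.800

Ranks of variable 1: 4, 3, 5, 1, 2
Ranks of variable 2: 1, 3, 2, 4, 5
d = r₁ − r₂: 3, 0, 3, -3, -3
d²: 9, 0, 9, 9, 9; Σd² = 36
ρ = 1 − 6·36/(5·24) = 1 − 216/120 = -0.800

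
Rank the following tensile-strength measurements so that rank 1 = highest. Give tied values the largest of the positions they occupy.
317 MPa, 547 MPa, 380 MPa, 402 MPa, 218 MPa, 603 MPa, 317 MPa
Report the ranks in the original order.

Sorted (descending): 603, 547, 402, 380, 317, 317, 218
The 2 values of 317 occupy positions 5–6 → each gets rank 6.

6, 2, 4, 3, 7, 1, 6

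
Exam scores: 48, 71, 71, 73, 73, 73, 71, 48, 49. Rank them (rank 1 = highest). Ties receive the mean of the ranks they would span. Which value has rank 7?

Sorted (descending): 73, 73, 73, 71, 71, 71, 49, 48, 48
The 3 values of 73 occupy positions 1–3 → average rank 2.
The 3 values of 71 occupy positions 4–6 → average rank 5.
The 2 values of 48 occupy positions 8–9 → average rank (8+9)/2 = 8.5.
Rank 7 → value 49.

49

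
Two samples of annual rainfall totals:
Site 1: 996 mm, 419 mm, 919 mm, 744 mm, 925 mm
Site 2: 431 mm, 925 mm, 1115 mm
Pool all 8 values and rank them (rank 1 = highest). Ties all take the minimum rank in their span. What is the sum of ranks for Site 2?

Sorted (descending): 1115, 996, 925, 925, 919, 744, 431, 419
The 2 values of 925 occupy positions 3–4 → each gets rank 3.
Site 2 values → pooled ranks: 431→7, 925→3, 1115→1
Rank sum = 7 + 3 + 1 = 11

11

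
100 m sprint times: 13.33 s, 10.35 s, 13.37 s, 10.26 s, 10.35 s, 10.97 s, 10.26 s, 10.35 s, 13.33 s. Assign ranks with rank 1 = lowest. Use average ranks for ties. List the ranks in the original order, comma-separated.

Sorted (ascending): 10.26, 10.26, 10.35, 10.35, 10.35, 10.97, 13.33, 13.33, 13.37
The 2 values of 10.26 occupy positions 1–2 → average rank (1+2)/2 = 1.5.
The 3 values of 10.35 occupy positions 3–5 → average rank 4.
The 2 values of 13.33 occupy positions 7–8 → average rank (7+8)/2 = 7.5.

7.5, 4, 9, 1.5, 4, 6, 1.5, 4, 7.5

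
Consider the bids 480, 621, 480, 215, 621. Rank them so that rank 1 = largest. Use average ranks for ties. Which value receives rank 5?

215

Sorted (descending): 621, 621, 480, 480, 215
The 2 values of 621 occupy positions 1–2 → average rank (1+2)/2 = 1.5.
The 2 values of 480 occupy positions 3–4 → average rank (3+4)/2 = 3.5.
Rank 5 → value 215.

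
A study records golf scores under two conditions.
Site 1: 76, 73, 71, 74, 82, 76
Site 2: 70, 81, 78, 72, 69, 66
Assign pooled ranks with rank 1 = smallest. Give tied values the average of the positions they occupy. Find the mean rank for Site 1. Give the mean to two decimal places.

Sorted (ascending): 66, 69, 70, 71, 72, 73, 74, 76, 76, 78, 81, 82
The 2 values of 76 occupy positions 8–9 → average rank (8+9)/2 = 8.5.
Site 1 values → pooled ranks: 76→8.5, 73→6, 71→4, 74→7, 82→12, 76→8.5
Mean rank = (8.5 + 6 + 4 + 7 + 12 + 8.5) / 6 = 7.67

7.67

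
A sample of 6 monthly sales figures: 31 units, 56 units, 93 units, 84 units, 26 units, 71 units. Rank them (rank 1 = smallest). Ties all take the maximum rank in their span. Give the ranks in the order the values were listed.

2, 3, 6, 5, 1, 4

Sorted (ascending): 26, 31, 56, 71, 84, 93
No ties — each value takes its position as its rank.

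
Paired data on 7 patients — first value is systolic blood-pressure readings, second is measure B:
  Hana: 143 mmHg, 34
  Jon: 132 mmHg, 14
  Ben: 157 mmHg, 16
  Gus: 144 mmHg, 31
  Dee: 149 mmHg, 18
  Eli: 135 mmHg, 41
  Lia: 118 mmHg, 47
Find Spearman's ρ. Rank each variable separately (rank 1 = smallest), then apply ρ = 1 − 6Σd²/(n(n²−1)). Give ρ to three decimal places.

Ranks of variable 1: 4, 2, 7, 5, 6, 3, 1
Ranks of variable 2: 5, 1, 2, 4, 3, 6, 7
d = r₁ − r₂: -1, 1, 5, 1, 3, -3, -6
d²: 1, 1, 25, 1, 9, 9, 36; Σd² = 82
ρ = 1 − 6·82/(7·48) = 1 − 492/336 = -0.464

-0.464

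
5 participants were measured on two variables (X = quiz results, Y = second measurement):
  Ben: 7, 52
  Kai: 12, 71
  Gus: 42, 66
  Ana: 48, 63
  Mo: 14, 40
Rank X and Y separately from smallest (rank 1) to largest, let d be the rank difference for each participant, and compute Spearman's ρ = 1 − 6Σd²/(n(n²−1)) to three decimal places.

Ranks of variable 1: 1, 2, 4, 5, 3
Ranks of variable 2: 2, 5, 4, 3, 1
d = r₁ − r₂: -1, -3, 0, 2, 2
d²: 1, 9, 0, 4, 4; Σd² = 18
ρ = 1 − 6·18/(5·24) = 1 − 108/120 = 0.100

0.100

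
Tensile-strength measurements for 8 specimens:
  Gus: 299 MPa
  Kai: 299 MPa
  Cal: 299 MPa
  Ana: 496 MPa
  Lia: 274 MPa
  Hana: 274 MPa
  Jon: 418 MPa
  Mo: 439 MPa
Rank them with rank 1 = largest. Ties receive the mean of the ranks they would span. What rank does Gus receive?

5

Sorted (descending): 496, 439, 418, 299, 299, 299, 274, 274
The 3 values of 299 occupy positions 4–6 → average rank 5.
The 2 values of 274 occupy positions 7–8 → average rank (7+8)/2 = 7.5.
Gus has value 299 MPa → rank 5.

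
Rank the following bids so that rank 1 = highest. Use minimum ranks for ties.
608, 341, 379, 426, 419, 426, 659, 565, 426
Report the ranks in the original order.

Sorted (descending): 659, 608, 565, 426, 426, 426, 419, 379, 341
The 3 values of 426 occupy positions 4–6 → each gets rank 4.

2, 9, 8, 4, 7, 4, 1, 3, 4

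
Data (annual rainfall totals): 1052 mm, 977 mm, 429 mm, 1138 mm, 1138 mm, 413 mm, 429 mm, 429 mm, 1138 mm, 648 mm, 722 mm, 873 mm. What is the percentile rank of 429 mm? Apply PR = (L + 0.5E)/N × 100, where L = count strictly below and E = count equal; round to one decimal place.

N = 12.
Strictly below 429: 1. Equal to 429: 3.
PR = (1 + 0.5·3)/12 × 100 = 20.8

20.8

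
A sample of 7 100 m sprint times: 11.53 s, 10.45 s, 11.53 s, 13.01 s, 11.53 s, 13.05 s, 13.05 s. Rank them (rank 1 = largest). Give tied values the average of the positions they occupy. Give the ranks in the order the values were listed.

Sorted (descending): 13.05, 13.05, 13.01, 11.53, 11.53, 11.53, 10.45
The 2 values of 13.05 occupy positions 1–2 → average rank (1+2)/2 = 1.5.
The 3 values of 11.53 occupy positions 4–6 → average rank 5.

5, 7, 5, 3, 5, 1.5, 1.5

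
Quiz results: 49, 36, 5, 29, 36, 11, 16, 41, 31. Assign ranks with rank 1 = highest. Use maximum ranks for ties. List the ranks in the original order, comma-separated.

1, 4, 9, 6, 4, 8, 7, 2, 5

Sorted (descending): 49, 41, 36, 36, 31, 29, 16, 11, 5
The 2 values of 36 occupy positions 3–4 → each gets rank 4.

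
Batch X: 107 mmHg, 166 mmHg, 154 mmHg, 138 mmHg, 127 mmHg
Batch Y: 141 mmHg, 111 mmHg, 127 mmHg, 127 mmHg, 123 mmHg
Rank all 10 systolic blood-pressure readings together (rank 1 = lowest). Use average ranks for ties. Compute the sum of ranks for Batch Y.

23

Sorted (ascending): 107, 111, 123, 127, 127, 127, 138, 141, 154, 166
The 3 values of 127 occupy positions 4–6 → average rank 5.
Batch Y values → pooled ranks: 141→8, 111→2, 127→5, 127→5, 123→3
Rank sum = 8 + 2 + 5 + 5 + 3 = 23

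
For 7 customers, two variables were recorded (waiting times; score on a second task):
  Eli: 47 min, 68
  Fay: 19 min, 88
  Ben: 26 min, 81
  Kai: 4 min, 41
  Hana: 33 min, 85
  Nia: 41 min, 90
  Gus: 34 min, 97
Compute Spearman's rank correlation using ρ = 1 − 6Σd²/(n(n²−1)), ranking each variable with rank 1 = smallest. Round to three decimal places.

0.321

Ranks of variable 1: 7, 2, 3, 1, 4, 6, 5
Ranks of variable 2: 2, 5, 3, 1, 4, 6, 7
d = r₁ − r₂: 5, -3, 0, 0, 0, 0, -2
d²: 25, 9, 0, 0, 0, 0, 4; Σd² = 38
ρ = 1 − 6·38/(7·48) = 1 − 228/336 = 0.321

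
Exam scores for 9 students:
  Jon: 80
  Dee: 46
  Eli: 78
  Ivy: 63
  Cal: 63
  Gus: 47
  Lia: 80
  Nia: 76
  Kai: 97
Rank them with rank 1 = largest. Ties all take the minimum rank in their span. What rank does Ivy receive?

6

Sorted (descending): 97, 80, 80, 78, 76, 63, 63, 47, 46
The 2 values of 80 occupy positions 2–3 → each gets rank 2.
The 2 values of 63 occupy positions 6–7 → each gets rank 6.
Ivy has value 63 → rank 6.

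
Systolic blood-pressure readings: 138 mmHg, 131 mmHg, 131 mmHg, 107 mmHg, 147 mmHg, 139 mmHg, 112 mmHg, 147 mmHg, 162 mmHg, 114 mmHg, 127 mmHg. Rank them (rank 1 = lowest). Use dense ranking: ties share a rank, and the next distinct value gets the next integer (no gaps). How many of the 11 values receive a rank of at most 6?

7

Sorted (ascending): 107, 112, 114, 127, 131, 131, 138, 139, 147, 147, 162
The 2 values of 131 share dense rank 5.
The 2 values of 147 share dense rank 8.
Remaining distinct values take the next consecutive integers.
Ranks ≤ 6: {1, 2, 3, 4, 5, 5, 6} → 7 values.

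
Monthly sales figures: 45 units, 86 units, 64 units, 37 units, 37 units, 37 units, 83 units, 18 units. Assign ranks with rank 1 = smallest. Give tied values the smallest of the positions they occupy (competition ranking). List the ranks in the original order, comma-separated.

5, 8, 6, 2, 2, 2, 7, 1

Sorted (ascending): 18, 37, 37, 37, 45, 64, 83, 86
The 3 values of 37 occupy positions 2–4 → each gets rank 2.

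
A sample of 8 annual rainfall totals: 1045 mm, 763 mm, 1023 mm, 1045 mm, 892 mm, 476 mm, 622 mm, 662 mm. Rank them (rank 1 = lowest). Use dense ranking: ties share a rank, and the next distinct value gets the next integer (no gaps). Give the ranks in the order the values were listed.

7, 4, 6, 7, 5, 1, 2, 3

Sorted (ascending): 476, 622, 662, 763, 892, 1023, 1045, 1045
The 2 values of 1045 share dense rank 7.
Remaining distinct values take the next consecutive integers.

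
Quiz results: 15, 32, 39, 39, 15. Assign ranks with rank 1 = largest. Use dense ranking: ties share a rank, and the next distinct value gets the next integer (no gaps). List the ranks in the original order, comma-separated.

Sorted (descending): 39, 39, 32, 15, 15
The 2 values of 39 share dense rank 1.
The 2 values of 15 share dense rank 3.
Remaining distinct values take the next consecutive integers.

3, 2, 1, 1, 3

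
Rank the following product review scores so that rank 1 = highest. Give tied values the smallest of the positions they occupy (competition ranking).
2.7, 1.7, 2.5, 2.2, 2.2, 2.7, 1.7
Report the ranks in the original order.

1, 6, 3, 4, 4, 1, 6

Sorted (descending): 2.7, 2.7, 2.5, 2.2, 2.2, 1.7, 1.7
The 2 values of 2.7 occupy positions 1–2 → each gets rank 1.
The 2 values of 2.2 occupy positions 4–5 → each gets rank 4.
The 2 values of 1.7 occupy positions 6–7 → each gets rank 6.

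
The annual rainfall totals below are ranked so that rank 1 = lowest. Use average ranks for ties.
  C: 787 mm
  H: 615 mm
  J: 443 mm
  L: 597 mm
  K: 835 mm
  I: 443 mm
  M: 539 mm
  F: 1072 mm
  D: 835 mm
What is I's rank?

Sorted (ascending): 443, 443, 539, 597, 615, 787, 835, 835, 1072
The 2 values of 443 occupy positions 1–2 → average rank (1+2)/2 = 1.5.
The 2 values of 835 occupy positions 7–8 → average rank (7+8)/2 = 7.5.
I has value 443 mm → rank 1.5.

1.5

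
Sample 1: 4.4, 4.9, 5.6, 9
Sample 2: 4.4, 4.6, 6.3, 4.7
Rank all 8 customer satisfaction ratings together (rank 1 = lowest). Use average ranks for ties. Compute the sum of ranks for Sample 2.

Sorted (ascending): 4.4, 4.4, 4.6, 4.7, 4.9, 5.6, 6.3, 9
The 2 values of 4.4 occupy positions 1–2 → average rank (1+2)/2 = 1.5.
Sample 2 values → pooled ranks: 4.4→1.5, 4.6→3, 6.3→7, 4.7→4
Rank sum = 1.5 + 3 + 7 + 4 = 15.5

15.5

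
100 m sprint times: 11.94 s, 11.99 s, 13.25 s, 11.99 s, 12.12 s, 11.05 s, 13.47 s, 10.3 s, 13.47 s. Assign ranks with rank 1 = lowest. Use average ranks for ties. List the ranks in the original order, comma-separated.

3, 4.5, 7, 4.5, 6, 2, 8.5, 1, 8.5

Sorted (ascending): 10.3, 11.05, 11.94, 11.99, 11.99, 12.12, 13.25, 13.47, 13.47
The 2 values of 11.99 occupy positions 4–5 → average rank (4+5)/2 = 4.5.
The 2 values of 13.47 occupy positions 8–9 → average rank (8+9)/2 = 8.5.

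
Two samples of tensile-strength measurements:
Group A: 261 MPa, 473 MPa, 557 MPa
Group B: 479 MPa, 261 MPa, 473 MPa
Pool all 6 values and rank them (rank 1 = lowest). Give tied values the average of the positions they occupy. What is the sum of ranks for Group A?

11

Sorted (ascending): 261, 261, 473, 473, 479, 557
The 2 values of 261 occupy positions 1–2 → average rank (1+2)/2 = 1.5.
The 2 values of 473 occupy positions 3–4 → average rank (3+4)/2 = 3.5.
Group A values → pooled ranks: 261→1.5, 473→3.5, 557→6
Rank sum = 1.5 + 3.5 + 6 = 11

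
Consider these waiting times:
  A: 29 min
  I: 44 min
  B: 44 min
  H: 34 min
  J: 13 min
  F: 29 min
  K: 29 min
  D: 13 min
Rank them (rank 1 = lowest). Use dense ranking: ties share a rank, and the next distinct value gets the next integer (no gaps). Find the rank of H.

Sorted (ascending): 13, 13, 29, 29, 29, 34, 44, 44
The 2 values of 13 share dense rank 1.
The 3 values of 29 share dense rank 2.
The 2 values of 44 share dense rank 4.
Remaining distinct values take the next consecutive integers.
H has value 34 min → rank 3.

3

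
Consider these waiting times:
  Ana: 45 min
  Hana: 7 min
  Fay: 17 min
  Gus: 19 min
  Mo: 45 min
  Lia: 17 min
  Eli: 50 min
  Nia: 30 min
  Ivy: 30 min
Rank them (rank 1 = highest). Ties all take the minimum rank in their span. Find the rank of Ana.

2

Sorted (descending): 50, 45, 45, 30, 30, 19, 17, 17, 7
The 2 values of 45 occupy positions 2–3 → each gets rank 2.
The 2 values of 30 occupy positions 4–5 → each gets rank 4.
The 2 values of 17 occupy positions 7–8 → each gets rank 7.
Ana has value 45 min → rank 2.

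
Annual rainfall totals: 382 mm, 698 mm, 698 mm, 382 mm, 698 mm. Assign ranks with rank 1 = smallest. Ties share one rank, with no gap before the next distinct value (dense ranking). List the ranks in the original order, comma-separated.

1, 2, 2, 1, 2

Sorted (ascending): 382, 382, 698, 698, 698
The 2 values of 382 share dense rank 1.
The 3 values of 698 share dense rank 2.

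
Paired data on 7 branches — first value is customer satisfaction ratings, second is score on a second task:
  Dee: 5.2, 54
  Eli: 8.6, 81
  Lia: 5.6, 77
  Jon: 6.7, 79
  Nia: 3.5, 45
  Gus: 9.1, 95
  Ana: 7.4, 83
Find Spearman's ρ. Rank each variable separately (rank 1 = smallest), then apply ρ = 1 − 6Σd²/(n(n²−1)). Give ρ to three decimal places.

Ranks of variable 1: 2, 6, 3, 4, 1, 7, 5
Ranks of variable 2: 2, 5, 3, 4, 1, 7, 6
d = r₁ − r₂: 0, 1, 0, 0, 0, 0, -1
d²: 0, 1, 0, 0, 0, 0, 1; Σd² = 2
ρ = 1 − 6·2/(7·48) = 1 − 12/336 = 0.964

0.964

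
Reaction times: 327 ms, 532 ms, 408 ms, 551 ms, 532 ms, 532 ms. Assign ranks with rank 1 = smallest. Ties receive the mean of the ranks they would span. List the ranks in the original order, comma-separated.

Sorted (ascending): 327, 408, 532, 532, 532, 551
The 3 values of 532 occupy positions 3–5 → average rank 4.

1, 4, 2, 6, 4, 4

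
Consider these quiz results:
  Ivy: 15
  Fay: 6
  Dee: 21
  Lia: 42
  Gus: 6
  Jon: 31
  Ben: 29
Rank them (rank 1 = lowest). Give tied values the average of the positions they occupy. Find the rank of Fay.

Sorted (ascending): 6, 6, 15, 21, 29, 31, 42
The 2 values of 6 occupy positions 1–2 → average rank (1+2)/2 = 1.5.
Fay has value 6 → rank 1.5.

1.5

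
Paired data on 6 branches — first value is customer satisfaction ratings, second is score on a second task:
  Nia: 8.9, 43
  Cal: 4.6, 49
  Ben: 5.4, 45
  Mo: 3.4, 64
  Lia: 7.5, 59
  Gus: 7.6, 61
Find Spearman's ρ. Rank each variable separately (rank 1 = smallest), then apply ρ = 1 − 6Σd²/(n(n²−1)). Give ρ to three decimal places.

Ranks of variable 1: 6, 2, 3, 1, 4, 5
Ranks of variable 2: 1, 3, 2, 6, 4, 5
d = r₁ − r₂: 5, -1, 1, -5, 0, 0
d²: 25, 1, 1, 25, 0, 0; Σd² = 52
ρ = 1 − 6·52/(6·35) = 1 − 312/210 = -0.486

-0.486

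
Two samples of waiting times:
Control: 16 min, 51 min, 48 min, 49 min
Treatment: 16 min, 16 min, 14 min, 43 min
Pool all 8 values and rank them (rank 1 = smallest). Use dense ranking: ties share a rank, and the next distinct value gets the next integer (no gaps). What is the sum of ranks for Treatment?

8

Sorted (ascending): 14, 16, 16, 16, 43, 48, 49, 51
The 3 values of 16 share dense rank 2.
Remaining distinct values take the next consecutive integers.
Treatment values → pooled ranks: 16→2, 16→2, 14→1, 43→3
Rank sum = 2 + 2 + 1 + 3 = 8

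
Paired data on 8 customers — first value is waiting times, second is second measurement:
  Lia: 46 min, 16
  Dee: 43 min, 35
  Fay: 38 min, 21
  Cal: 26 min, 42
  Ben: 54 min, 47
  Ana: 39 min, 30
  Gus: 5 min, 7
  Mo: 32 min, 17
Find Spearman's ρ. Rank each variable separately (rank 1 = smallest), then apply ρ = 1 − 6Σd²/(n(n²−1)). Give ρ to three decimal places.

0.405

Ranks of variable 1: 7, 6, 4, 2, 8, 5, 1, 3
Ranks of variable 2: 2, 6, 4, 7, 8, 5, 1, 3
d = r₁ − r₂: 5, 0, 0, -5, 0, 0, 0, 0
d²: 25, 0, 0, 25, 0, 0, 0, 0; Σd² = 50
ρ = 1 − 6·50/(8·63) = 1 − 300/504 = 0.405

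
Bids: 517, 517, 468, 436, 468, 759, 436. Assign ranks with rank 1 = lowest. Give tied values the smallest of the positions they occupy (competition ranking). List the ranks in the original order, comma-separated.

Sorted (ascending): 436, 436, 468, 468, 517, 517, 759
The 2 values of 436 occupy positions 1–2 → each gets rank 1.
The 2 values of 468 occupy positions 3–4 → each gets rank 3.
The 2 values of 517 occupy positions 5–6 → each gets rank 5.

5, 5, 3, 1, 3, 7, 1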